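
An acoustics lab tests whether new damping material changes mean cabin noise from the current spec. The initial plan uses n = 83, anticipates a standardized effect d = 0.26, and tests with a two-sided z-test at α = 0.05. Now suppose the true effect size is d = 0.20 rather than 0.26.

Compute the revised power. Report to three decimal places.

With d = 0.20: δ = d·√n = 0.20 × √83 = 1.8221. Critical value z_{0.025} = 1.960.
Revised power = Φ(δ − 1.960) + Φ(−δ − 1.960) = Φ(-0.138) + Φ(-3.782) = 0.4452 + 0.0001 = 0.4452.

Power ≈ 0.445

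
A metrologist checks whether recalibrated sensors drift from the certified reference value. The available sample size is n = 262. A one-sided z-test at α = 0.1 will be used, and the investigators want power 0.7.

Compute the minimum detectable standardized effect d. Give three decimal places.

d ≈ 0.112

Need Φ(δ − 1.282) = 0.7, so δ = 1.282 + 0.524 = 1.806.
δ = d·√n ⇒ d = δ/√n = 1.806/√262 = 0.1116.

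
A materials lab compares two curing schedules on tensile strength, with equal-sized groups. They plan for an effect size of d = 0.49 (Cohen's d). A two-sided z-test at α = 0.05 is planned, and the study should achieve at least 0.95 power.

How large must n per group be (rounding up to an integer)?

n = 109 per group

For power 0.95 need Φ(δ − z_{0.025}) = 0.95, so δ = z_{0.025} + z_{0.05} = 1.960 + 1.645 = 3.605.
(The Φ(−δ − z_{α/2}) term is vanishingly small for δ > 0 and is dropped in the standard sample-size formula.)
δ = d·√(n/2) ⇒ n = 2(δ/d)² = 2 × (3.605 / 0.49)² = 108.24.
Rounding up, n = 109 per group.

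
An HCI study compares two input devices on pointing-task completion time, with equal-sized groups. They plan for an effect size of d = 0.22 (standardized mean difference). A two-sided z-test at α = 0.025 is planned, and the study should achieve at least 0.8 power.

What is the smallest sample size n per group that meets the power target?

Set Φ(δ − 2.241) = 0.8; then δ − 2.241 = Φ⁻¹(0.8) = 0.842, giving δ = 3.083.
(Ignoring the negligible lower-tail rejection probability gives the usual closed-form inversion.)
δ = d·√(n/2) ⇒ n = 2(δ/d)² = 2 × (3.083 / 0.22)² = 392.77.
Round up to the next whole unit.

n = 393 per group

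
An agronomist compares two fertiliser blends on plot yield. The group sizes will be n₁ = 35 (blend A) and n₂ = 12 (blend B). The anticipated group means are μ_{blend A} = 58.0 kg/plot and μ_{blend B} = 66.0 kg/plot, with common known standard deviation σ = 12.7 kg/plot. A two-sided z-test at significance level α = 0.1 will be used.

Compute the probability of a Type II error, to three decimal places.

Standardized effect: d = |μ_{blend A} − μ_{blend B}| / σ = |58.0 − 66.0| / 12.7 = 0.6299
Noncentrality parameter: δ = d / √(1/n₁ + 1/n₂) = 0.6299 / √(1/35 + 1/12) = 1.8831
Critical value for a two-sided test at α = 0.1: z_{α/2} = 1.645.
Power = Φ(δ − 1.645) + Φ(−δ − 1.645) = Φ(0.238) + Φ(-3.528) = 0.5941 + 0.0002 = 0.5943.
Type II error: β = 1 − power = 1 − 0.5943 = 0.4057.

β ≈ 0.406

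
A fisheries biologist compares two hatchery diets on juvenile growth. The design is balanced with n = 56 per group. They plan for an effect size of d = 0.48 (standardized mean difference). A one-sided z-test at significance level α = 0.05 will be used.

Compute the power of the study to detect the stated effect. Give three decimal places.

Power ≈ 0.815

Noncentrality parameter: δ = d·√(n/2) = 0.48 × √(56/2) = 2.5399
One-sided α = 0.05 → critical value z_{0.05} = 1.645.
Power = P(Z > 1.645 − δ) = Φ(0.895) = 0.8146.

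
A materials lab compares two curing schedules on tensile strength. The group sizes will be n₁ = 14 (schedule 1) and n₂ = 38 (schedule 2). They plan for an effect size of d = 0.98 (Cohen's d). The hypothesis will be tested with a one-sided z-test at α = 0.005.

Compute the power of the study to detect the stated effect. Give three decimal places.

Power ≈ 0.712

Noncentrality parameter: δ = d / √(1/n₁ + 1/n₂) = 0.98 / √(1/14 + 1/38) = 3.1346
One-sided α = 0.005 → critical value z_{0.005} = 2.576.
Power = P(Z > 2.576 − δ) = Φ(0.559) = 0.7118.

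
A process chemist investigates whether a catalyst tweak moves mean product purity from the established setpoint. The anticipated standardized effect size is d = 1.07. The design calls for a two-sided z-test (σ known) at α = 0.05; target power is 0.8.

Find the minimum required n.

n = 7

For power 0.8 need Φ(δ − z_{0.025}) = 0.8, so δ = z_{0.025} + z_{0.20} = 1.960 + 0.842 = 2.802.
(Ignoring the negligible lower-tail rejection probability gives the usual closed-form inversion.)
δ = d·√n ⇒ n = (δ/d)² = (2.802 / 1.07)² = 6.86.
Rounding up, n = 7.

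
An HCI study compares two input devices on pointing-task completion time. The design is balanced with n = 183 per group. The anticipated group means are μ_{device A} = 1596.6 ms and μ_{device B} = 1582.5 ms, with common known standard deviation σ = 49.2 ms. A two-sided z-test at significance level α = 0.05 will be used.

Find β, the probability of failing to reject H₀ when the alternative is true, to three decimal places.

Standardized effect: d = |μ_{device A} − μ_{device B}| / σ = |1596.6 − 1582.5| / 49.2 = 0.2866
Noncentrality parameter: δ = d·√(n/2) = 0.2866 × √(183/2) = 2.7414
Two-sided α = 0.05 → critical value z_{0.025} = 1.960.
Power = Φ(δ − 1.960) + Φ(−δ − 1.960) = Φ(0.781) + Φ(-4.701) = 0.7827 + 0.0000 = 0.7827.
Type II error: β = 1 − power = 1 − 0.7827 = 0.2173.

β ≈ 0.217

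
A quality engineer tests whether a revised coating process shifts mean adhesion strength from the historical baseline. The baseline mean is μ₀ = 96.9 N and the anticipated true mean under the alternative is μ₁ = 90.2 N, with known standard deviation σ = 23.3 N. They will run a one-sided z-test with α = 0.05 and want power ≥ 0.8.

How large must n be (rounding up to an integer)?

n = 75

Standardized effect: d = |μ₁ − μ₀| / σ = |90.2 − 96.9| / 23.3 = 0.2876
For power 0.8 need Φ(δ − z_{0.05}) = 0.8, so δ = z_{0.05} + z_{0.20} = 1.645 + 0.842 = 2.486.
δ = d·√n ⇒ n = (δ/d)² = (2.486 / 0.2876)² = 74.77.
Rounding up, n = 75.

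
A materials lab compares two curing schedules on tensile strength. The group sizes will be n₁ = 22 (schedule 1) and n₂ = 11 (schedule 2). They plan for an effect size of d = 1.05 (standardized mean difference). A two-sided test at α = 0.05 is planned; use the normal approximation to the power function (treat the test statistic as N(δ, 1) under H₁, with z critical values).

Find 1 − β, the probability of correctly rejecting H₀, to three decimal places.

Power ≈ 0.812

Noncentrality parameter: δ = d / √(1/n₁ + 1/n₂) = 1.05 / √(1/22 + 1/11) = 2.8434
Critical value for a two-sided test at α = 0.05: z_{α/2} = 1.960.
Power = Φ(δ − 1.960) + Φ(−δ − 1.960) = Φ(0.883) + Φ(-4.803) = 0.8115 + 0.0000 = 0.8115.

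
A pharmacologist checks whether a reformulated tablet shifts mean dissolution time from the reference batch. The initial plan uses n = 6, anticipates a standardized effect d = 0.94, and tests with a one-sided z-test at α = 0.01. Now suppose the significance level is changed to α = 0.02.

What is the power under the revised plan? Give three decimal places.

Power ≈ 0.598

δ = d·√n = 0.94 × √6 = 2.3025 (unchanged). New critical value: z_{0.02} = 2.054.
Revised power = Φ(δ − 2.054) = Φ(0.249) = 0.5982.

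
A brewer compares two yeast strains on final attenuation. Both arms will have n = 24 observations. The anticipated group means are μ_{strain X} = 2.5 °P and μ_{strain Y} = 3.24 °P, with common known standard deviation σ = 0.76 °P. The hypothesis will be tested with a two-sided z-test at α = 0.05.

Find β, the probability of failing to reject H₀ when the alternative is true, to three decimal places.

β ≈ 0.079

Standardized effect: d = |μ_{strain X} − μ_{strain Y}| / σ = |2.5 − 3.24| / 0.76 = 0.9737
Noncentrality parameter: λ = d·√(n/2) = 0.9737 × √(24/2) = 3.3729
Critical value for a two-sided test at α = 0.05: z_{α/2} = 1.960.
Power = Φ(λ − 1.960) + Φ(−λ − 1.960) = Φ(1.413) + Φ(-5.333) = 0.9212 + 0.0000 = 0.9212.
Type II error: β = 1 − power = 1 − 0.9212 = 0.0788.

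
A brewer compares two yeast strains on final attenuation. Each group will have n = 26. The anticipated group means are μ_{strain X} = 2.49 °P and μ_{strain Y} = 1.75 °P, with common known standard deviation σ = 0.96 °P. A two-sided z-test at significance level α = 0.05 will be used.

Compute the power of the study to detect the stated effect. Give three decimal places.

Power ≈ 0.794

Standardized effect: d = |μ_{strain X} − μ_{strain Y}| / σ = |2.49 − 1.75| / 0.96 = 0.7708
Noncentrality parameter: δ = d·√(n/2) = 0.7708 × √(26/2) = 2.7793
Critical value for a two-sided test at α = 0.05: z_{α/2} = 1.960.
Power = Φ(δ − 1.960) + Φ(−δ − 1.960) = Φ(0.819) + Φ(-4.739) = 0.7937 + 0.0000 = 0.7937.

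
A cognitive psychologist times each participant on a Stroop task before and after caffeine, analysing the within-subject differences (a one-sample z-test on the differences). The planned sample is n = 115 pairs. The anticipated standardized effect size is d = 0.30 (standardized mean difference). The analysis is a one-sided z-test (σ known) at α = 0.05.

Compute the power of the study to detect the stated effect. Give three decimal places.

Noncentrality parameter: δ = d·√n = 0.30 × √115 = 3.2171
One-sided α = 0.05 → critical value z_{0.05} = 1.645.
Power = Φ(δ − 1.645) = Φ(1.572) = 0.9421.

Power ≈ 0.942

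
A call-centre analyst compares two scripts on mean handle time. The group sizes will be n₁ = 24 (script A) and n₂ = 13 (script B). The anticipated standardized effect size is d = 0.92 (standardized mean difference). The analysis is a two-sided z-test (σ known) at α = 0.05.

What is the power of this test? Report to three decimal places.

Power ≈ 0.762

Noncentrality parameter: δ = d / √(1/n₁ + 1/n₂) = 0.92 / √(1/24 + 1/13) = 2.6716
Critical value for a two-sided test at α = 0.05: z_{α/2} = 1.960.
Power = Φ(δ − 1.960) + Φ(−δ − 1.960) = Φ(0.712) + Φ(-4.632) = 0.7616 + 0.0000 = 0.7616.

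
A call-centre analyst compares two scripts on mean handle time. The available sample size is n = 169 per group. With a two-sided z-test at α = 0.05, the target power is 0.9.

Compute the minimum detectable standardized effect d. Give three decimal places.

Required noncentrality: δ = z_{0.025} + z_{0.10} = 1.960 + 1.282 = 3.242.
(Lower-tail contribution to power is negligible for δ > 0.)
δ = d·√(n/2) ⇒ d = δ/√(n/2) = 3.242/√(169/2) = 0.3526.

d ≈ 0.353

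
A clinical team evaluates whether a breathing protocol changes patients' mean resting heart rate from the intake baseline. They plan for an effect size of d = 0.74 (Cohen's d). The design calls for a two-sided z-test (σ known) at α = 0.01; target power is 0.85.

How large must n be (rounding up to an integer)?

n = 24

Set Φ(δ − 2.576) = 0.85; then δ − 2.576 = Φ⁻¹(0.85) = 1.036, giving δ = 3.612.
(Ignoring the negligible lower-tail rejection probability gives the usual closed-form inversion.)
δ = d·√n ⇒ n = (δ/d)² = (3.612 / 0.74)² = 23.83.
Rounding up, n = 24.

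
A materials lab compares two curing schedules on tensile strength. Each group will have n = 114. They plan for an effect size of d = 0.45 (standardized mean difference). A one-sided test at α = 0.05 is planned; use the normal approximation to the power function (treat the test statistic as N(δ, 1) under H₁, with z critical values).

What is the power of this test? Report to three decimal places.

Power ≈ 0.960

Noncentrality parameter: δ = d·√(n/2) = 0.45 × √(114/2) = 3.3974
Critical value for a one-sided test at α = 0.05: z_α = 1.645.
Power = Φ(δ − 1.645) = Φ(1.753) = 0.9602.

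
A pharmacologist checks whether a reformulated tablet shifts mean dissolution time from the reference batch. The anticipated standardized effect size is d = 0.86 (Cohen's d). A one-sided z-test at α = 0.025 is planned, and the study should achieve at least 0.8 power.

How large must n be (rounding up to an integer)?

n = 11

Set Φ(δ − 1.960) = 0.8; then δ − 1.960 = Φ⁻¹(0.8) = 0.842, giving δ = 2.802.
δ = d·√n ⇒ n = (δ/d)² = (2.802 / 0.86)² = 10.61.
Rounding up, n = 11.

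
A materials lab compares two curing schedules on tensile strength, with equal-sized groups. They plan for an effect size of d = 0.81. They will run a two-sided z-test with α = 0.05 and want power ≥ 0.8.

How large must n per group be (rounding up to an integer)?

n = 24 per group

For power 0.8 need Φ(δ − z_{0.025}) = 0.8, so δ = z_{0.025} + z_{0.20} = 1.960 + 0.842 = 2.802.
(For δ > 0 the lower-tail rejection region contributes negligibly to power, so the one-term inversion is standard.)
δ = d·√(n/2) ⇒ n = 2(δ/d)² = 2 × (2.802 / 0.81)² = 23.93.
Round up to the next whole unit.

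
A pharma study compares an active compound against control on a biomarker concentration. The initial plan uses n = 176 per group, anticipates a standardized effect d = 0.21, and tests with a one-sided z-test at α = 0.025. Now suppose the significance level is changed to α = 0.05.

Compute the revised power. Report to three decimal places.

δ = d·√(n/2) = 0.21 × √(176/2) = 1.9700 (unchanged). New critical value: z_{0.05} = 1.645.
Revised power = P(Z > 1.645 − δ) = Φ(0.325) = 0.6275.

Power ≈ 0.627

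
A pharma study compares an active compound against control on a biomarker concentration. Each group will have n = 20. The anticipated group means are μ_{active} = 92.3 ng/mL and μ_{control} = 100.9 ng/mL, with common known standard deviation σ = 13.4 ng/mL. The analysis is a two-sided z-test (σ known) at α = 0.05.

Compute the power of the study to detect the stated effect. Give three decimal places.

Power ≈ 0.528

Standardized effect: d = |μ_{active} − μ_{control}| / σ = |92.3 − 100.9| / 13.4 = 0.6418
Noncentrality parameter: δ = d·√(n/2) = 0.6418 × √(20/2) = 2.0295
Critical value for a two-sided test at α = 0.05: z_{α/2} = 1.960.
Power = Φ(δ − 1.960) + Φ(−δ − 1.960) = Φ(0.070) + Φ(-3.989) = 0.5277 + 0.0000 = 0.5278.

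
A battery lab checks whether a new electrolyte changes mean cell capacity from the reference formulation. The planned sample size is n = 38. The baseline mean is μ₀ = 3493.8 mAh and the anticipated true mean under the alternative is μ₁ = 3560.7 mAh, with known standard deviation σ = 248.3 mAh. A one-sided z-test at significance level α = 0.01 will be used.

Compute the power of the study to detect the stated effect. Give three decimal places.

Standardized effect: d = |μ₁ − μ₀| / σ = |3560.7 − 3493.8| / 248.3 = 0.2694
Noncentrality parameter: δ = d·√n = 0.2694 × √38 = 1.6609
Critical value for a one-sided test at α = 0.01: z_α = 2.326.
Power = Φ(δ − 2.326) = Φ(-0.665) = 0.2529.

Power ≈ 0.253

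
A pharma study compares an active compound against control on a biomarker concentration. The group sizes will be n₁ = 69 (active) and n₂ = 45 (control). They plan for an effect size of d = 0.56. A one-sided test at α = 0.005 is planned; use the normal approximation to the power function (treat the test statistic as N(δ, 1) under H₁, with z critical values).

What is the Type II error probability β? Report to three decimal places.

Noncentrality parameter: δ = d / √(1/n₁ + 1/n₂) = 0.56 / √(1/69 + 1/45) = 2.9226
One-sided α = 0.005 → critical value z_{0.005} = 2.576.
Power = P(Z > 2.576 − δ) = Φ(0.347) = 0.6356.
Type II error: β = 1 − power = 1 − 0.6356 = 0.3644.

β ≈ 0.364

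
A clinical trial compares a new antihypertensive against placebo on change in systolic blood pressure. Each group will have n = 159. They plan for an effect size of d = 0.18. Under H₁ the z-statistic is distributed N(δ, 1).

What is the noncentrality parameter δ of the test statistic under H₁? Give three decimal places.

δ = d·√(n/2) = 0.18 × √(159/2) = 1.6049

δ ≈ 1.605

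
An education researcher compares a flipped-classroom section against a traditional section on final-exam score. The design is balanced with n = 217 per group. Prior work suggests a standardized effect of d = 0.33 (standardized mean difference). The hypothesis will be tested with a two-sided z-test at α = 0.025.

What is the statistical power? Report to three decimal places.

Noncentrality parameter: δ = d·√(n/2) = 0.33 × √(217/2) = 3.4374
Critical value for a two-sided test at α = 0.025: z_{α/2} = 2.241.
Power = Φ(δ − 2.241) + Φ(−δ − 2.241) = Φ(1.196) + Φ(-5.679) = 0.8841 + 0.0000 = 0.8841.

Power ≈ 0.884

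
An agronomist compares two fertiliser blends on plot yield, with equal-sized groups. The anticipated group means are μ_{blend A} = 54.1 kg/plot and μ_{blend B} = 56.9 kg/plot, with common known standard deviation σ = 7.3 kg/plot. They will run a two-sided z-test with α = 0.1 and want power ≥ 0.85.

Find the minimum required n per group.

Standardized effect: d = |μ_{blend A} − μ_{blend B}| / σ = |54.1 − 56.9| / 7.3 = 0.3836
Set Φ(δ − 1.645) = 0.85; then δ − 1.645 = Φ⁻¹(0.85) = 1.036, giving δ = 2.681.
(For δ > 0 the lower-tail rejection region contributes negligibly to power, so the one-term inversion is standard.)
δ = d·√(n/2) ⇒ n = 2(δ/d)² = 2 × (2.681 / 0.3836)² = 97.73.
Round up to the next whole unit.

n = 98 per group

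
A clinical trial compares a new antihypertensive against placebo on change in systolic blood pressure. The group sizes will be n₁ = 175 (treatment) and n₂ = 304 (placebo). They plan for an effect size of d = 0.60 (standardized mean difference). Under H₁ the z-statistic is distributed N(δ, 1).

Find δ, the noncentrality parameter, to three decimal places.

δ ≈ 6.323

δ = d / √(1/n₁ + 1/n₂) = 0.60 / √(1/175 + 1/304) = 6.3232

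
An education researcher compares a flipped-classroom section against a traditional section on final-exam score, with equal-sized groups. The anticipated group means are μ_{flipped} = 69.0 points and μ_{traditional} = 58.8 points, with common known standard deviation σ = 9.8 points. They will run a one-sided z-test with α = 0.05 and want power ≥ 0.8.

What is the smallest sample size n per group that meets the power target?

Standardized effect: d = |μ_{flipped} − μ_{traditional}| / σ = |69.0 − 58.8| / 9.8 = 1.0408
Set Φ(δ − 1.645) = 0.8; then δ − 1.645 = Φ⁻¹(0.8) = 0.842, giving δ = 2.486.
δ = d·√(n/2) ⇒ n = 2(δ/d)² = 2 × (2.486 / 1.0408)² = 11.41.
Rounding up, n = 12 per group.

n = 12 per group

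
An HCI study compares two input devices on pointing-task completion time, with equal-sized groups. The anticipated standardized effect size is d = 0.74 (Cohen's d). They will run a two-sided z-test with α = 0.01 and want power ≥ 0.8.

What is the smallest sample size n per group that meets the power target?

Set Φ(δ − 2.576) = 0.8; then δ − 2.576 = Φ⁻¹(0.8) = 0.842, giving δ = 3.417.
(Ignoring the negligible lower-tail rejection probability gives the usual closed-form inversion.)
δ = d·√(n/2) ⇒ n = 2(δ/d)² = 2 × (3.417 / 0.74)² = 42.66.
Round up to the next whole unit.

n = 43 per group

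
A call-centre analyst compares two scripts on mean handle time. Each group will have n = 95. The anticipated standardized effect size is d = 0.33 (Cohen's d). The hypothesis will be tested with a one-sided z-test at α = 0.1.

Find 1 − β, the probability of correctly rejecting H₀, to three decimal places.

Power ≈ 0.840

Noncentrality parameter: δ = d·√(n/2) = 0.33 × √(95/2) = 2.2744
Critical value for a one-sided test at α = 0.1: z_α = 1.282.
Power = P(Z > 1.282 − δ) = Φ(0.993) = 0.8396.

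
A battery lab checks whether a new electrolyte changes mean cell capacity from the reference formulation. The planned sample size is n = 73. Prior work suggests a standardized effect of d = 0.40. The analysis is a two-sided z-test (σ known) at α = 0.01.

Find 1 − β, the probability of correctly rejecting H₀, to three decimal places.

Noncentrality parameter: δ = d·√n = 0.40 × √73 = 3.4176
Critical value for a two-sided test at α = 0.01: z_{α/2} = 2.576.
Power = Φ(δ − 2.576) + Φ(−δ − 2.576) = Φ(0.842) + Φ(-5.993) = 0.8000 + 0.0000 = 0.8000.

Power ≈ 0.800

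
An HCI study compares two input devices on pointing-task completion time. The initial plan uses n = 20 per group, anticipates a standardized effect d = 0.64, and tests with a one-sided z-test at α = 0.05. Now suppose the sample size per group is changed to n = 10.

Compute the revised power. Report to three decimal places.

With n = 10 per group: δ = d·√(n/2) = 0.64 × √(10/2) = 1.4311. Critical value z_{0.05} = 1.645.
Revised power = P(Z > 1.645 − δ) = Φ(-0.214) = 0.4154.

Power ≈ 0.415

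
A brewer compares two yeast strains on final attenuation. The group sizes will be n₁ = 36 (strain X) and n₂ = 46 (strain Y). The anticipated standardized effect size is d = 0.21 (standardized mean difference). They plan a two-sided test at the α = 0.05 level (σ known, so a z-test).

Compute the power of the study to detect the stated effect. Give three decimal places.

Noncentrality parameter: λ = d / √(1/n₁ + 1/n₂) = 0.21 / √(1/36 + 1/46) = 0.9437
Two-sided α = 0.05 → critical value z_{0.025} = 1.960.
Power = Φ(λ − 1.960) + Φ(−λ − 1.960) = Φ(-1.016) + Φ(-2.904) = 0.1548 + 0.0018 = 0.1566.

Power ≈ 0.157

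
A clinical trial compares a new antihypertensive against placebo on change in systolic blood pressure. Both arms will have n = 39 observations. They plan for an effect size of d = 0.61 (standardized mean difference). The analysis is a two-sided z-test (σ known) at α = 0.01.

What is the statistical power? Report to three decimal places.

Noncentrality parameter: λ = d·√(n/2) = 0.61 × √(39/2) = 2.6937
Two-sided α = 0.01 → critical value z_{0.005} = 2.576.
Power = Φ(λ − 2.576) + Φ(−λ − 2.576) = Φ(0.118) + Φ(-5.270) = 0.5469 + 0.0000 = 0.5469.

Power ≈ 0.547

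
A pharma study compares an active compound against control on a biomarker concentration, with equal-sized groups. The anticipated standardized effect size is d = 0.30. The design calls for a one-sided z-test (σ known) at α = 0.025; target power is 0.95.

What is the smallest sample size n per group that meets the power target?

For power 0.95 need Φ(δ − z_{0.025}) = 0.95, so δ = z_{0.025} + z_{0.05} = 1.960 + 1.645 = 3.605.
δ = d·√(n/2) ⇒ n = 2(δ/d)² = 2 × (3.605 / 0.30)² = 288.77.
Round up to the next whole unit.

n = 289 per group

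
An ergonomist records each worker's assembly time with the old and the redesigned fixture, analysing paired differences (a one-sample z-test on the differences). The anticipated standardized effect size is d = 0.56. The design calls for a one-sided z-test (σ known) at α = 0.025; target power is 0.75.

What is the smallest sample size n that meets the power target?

n = 23

For power 0.75 need Φ(δ − z_{0.025}) = 0.75, so δ = z_{0.025} + z_{0.25} = 1.960 + 0.674 = 2.634.
δ = d·√n ⇒ n = (δ/d)² = (2.634 / 0.56)² = 22.13.
Round up to the next whole unit.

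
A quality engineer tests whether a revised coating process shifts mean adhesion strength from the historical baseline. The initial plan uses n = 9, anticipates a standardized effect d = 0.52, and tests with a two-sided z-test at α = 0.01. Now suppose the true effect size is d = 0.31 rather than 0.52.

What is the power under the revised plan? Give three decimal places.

With d = 0.31: δ = d·√n = 0.31 × √9 = 0.9300. Critical value z_{0.005} = 2.576.
Revised power = Φ(δ − 2.576) + Φ(−δ − 2.576) = Φ(-1.646) + Φ(-3.506) = 0.0499 + 0.0002 = 0.0501.

Power ≈ 0.050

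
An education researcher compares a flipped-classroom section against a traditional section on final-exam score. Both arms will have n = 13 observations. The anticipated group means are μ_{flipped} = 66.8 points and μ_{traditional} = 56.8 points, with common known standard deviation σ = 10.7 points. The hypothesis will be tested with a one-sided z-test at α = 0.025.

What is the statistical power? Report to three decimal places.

Power ≈ 0.664

Standardized effect: d = |μ_{flipped} − μ_{traditional}| / σ = |66.8 − 56.8| / 10.7 = 0.9346
Noncentrality parameter: δ = d·√(n/2) = 0.9346 × √(13/2) = 2.3827
Critical value for a one-sided test at α = 0.025: z_α = 1.960.
Power = P(Z > 1.960 − δ) = Φ(0.423) = 0.6638.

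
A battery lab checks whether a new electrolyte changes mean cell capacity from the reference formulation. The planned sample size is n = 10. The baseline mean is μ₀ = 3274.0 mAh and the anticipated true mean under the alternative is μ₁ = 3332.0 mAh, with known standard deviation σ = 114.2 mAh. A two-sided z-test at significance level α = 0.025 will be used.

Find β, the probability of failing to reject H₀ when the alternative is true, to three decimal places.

β ≈ 0.737

Standardized effect: d = |μ₁ − μ₀| / σ = |3332.0 − 3274.0| / 114.2 = 0.5079
Noncentrality parameter: δ = d·√n = 0.5079 × √10 = 1.6061
Two-sided α = 0.025 → critical value z_{0.0125} = 2.241.
Power = Φ(δ − 2.241) + Φ(−δ − 2.241) = Φ(-0.635) + Φ(-3.847) = 0.2626 + 0.0001 = 0.2627.
Type II error: β = 1 − power = 1 − 0.2627 = 0.7373.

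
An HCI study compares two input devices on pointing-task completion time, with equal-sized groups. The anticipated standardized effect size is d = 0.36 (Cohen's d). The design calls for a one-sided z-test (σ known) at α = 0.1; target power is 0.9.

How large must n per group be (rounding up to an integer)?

n = 102 per group

For power 0.9 need Φ(δ − z_{0.1}) = 0.9, so δ = z_{0.1} + z_{0.10} = 1.282 + 1.282 = 2.563.
δ = d·√(n/2) ⇒ n = 2(δ/d)² = 2 × (2.563 / 0.36)² = 101.38.
Rounding up, n = 102 per group.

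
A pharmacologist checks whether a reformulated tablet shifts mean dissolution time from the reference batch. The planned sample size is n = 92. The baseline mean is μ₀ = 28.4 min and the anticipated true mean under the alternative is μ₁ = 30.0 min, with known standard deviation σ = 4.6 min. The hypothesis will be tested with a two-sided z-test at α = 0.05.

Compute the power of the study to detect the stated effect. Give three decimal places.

Power ≈ 0.916

Standardized effect: d = |μ₁ − μ₀| / σ = |30.0 − 28.4| / 4.6 = 0.3478
Noncentrality parameter: δ = d·√n = 0.3478 × √92 = 3.3362
Critical value for a two-sided test at α = 0.05: z_{α/2} = 1.960.
Power = Φ(δ − 1.960) + Φ(−δ − 1.960) = Φ(1.376) + Φ(-5.296) = 0.9156 + 0.0000 = 0.9156.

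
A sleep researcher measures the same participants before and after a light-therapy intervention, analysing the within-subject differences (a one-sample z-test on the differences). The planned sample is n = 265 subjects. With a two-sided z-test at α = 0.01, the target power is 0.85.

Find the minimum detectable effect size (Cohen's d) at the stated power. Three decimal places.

d ≈ 0.222

Required noncentrality: δ = z_{0.005} + z_{0.15} = 2.576 + 1.036 = 3.612.
(The second rejection-region term Φ(−δ − z_{α/2}) is negligible and dropped.)
δ = d·√n ⇒ d = δ/√n = 3.612/√265 = 0.2219.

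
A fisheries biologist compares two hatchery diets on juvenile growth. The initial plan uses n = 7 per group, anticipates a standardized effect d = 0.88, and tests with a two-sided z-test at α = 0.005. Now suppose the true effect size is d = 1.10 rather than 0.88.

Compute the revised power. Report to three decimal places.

With d = 1.10: δ = d·√(n/2) = 1.10 × √(7/2) = 2.0579. Critical value z_{0.0025} = 2.807.
Revised power = Φ(δ − 2.807) + Φ(−δ − 2.807) = Φ(-0.749) + Φ(-4.865) = 0.2269 + 0.0000 = 0.2269.

Power ≈ 0.227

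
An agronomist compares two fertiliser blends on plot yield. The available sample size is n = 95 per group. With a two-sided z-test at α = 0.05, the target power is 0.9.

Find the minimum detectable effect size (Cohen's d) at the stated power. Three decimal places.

Need Φ(δ − 1.960) = 0.9, so δ = 1.960 + 1.282 = 3.242.
(The second rejection-region term Φ(−δ − z_{α/2}) is negligible and dropped.)
δ = d·√(n/2) ⇒ d = δ/√(n/2) = 3.242/√(95/2) = 0.4703.

d ≈ 0.470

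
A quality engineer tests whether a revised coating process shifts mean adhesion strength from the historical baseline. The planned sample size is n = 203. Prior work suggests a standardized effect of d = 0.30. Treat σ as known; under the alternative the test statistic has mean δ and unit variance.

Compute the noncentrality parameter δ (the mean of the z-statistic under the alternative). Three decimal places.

δ = d·√n = 0.30 × √203 = 4.2743

δ ≈ 4.274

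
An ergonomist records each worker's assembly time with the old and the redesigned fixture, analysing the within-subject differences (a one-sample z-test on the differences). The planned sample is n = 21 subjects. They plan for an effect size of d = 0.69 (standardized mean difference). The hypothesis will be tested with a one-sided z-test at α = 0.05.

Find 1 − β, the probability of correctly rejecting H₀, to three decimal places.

Power ≈ 0.935

Noncentrality parameter: δ = d·√n = 0.69 × √21 = 3.1620
Critical value for a one-sided test at α = 0.05: z_α = 1.645.
Power = P(Z > 1.645 − δ) = Φ(1.517) = 0.9354.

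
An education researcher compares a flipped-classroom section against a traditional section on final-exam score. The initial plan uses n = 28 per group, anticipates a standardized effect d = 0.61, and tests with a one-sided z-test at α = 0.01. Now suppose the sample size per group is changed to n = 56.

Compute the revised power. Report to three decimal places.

Power ≈ 0.816

With n = 56 per group: δ = d·√(n/2) = 0.61 × √(56/2) = 3.2278. Critical value z_{0.01} = 2.326.
Revised power = P(Z > 2.326 − δ) = Φ(0.901) = 0.8163.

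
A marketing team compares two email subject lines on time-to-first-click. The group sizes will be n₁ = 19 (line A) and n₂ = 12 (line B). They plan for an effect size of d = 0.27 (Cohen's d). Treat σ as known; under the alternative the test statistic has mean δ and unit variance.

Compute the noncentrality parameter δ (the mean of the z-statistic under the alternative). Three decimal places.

The noncentrality parameter scales effect size by the design's sample-size factor: δ = d / √(1/n₁ + 1/n₂) = 0.27 / √(1/19 + 1/12) = 0.7322

δ ≈ 0.732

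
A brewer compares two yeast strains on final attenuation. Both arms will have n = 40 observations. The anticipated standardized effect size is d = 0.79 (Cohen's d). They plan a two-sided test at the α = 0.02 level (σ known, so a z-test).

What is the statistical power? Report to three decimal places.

Power ≈ 0.886

Noncentrality parameter: δ = d·√(n/2) = 0.79 × √(40/2) = 3.5330
Two-sided α = 0.02 → critical value z_{0.01} = 2.326.
Power = Φ(δ − 2.326) + Φ(−δ − 2.326) = Φ(1.207) + Φ(-5.859) = 0.8862 + 0.0000 = 0.8862.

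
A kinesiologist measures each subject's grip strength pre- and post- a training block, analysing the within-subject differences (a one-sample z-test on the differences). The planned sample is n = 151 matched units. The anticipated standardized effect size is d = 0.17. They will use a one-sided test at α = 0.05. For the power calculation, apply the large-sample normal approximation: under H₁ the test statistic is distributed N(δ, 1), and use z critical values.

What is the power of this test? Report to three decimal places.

Power ≈ 0.672

Noncentrality parameter: δ = d·√n = 0.17 × √151 = 2.0890
One-sided α = 0.05 → critical value z_{0.05} = 1.645.
Power = P(Z > 1.645 − δ) = Φ(0.444) = 0.6715.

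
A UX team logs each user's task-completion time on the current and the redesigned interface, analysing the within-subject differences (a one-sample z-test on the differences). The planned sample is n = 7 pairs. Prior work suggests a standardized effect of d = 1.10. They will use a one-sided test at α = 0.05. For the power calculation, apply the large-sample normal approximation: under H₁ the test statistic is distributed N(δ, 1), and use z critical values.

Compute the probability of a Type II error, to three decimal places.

β ≈ 0.103

Noncentrality parameter: δ = d·√n = 1.10 × √7 = 2.9103
Critical value for a one-sided test at α = 0.05: z_α = 1.645.
Power = P(Z > 1.645 − δ) = Φ(1.265) = 0.8971.
Type II error: β = 1 − power = 1 − 0.8971 = 0.1029.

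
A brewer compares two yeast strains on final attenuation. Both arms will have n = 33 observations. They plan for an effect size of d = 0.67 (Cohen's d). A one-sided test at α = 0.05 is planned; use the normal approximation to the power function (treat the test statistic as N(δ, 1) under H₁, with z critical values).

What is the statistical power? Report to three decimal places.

Power ≈ 0.859

Noncentrality parameter: δ = d·√(n/2) = 0.67 × √(33/2) = 2.7216
Critical value for a one-sided test at α = 0.05: z_α = 1.645.
Power = Φ(δ − 1.645) = Φ(1.077) = 0.8592.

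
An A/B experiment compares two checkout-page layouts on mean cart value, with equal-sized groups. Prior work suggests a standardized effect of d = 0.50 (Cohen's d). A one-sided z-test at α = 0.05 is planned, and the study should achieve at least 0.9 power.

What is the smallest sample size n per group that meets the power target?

Set Φ(δ − 1.645) = 0.9; then δ − 1.645 = Φ⁻¹(0.9) = 1.282, giving δ = 2.926.
δ = d·√(n/2) ⇒ n = 2(δ/d)² = 2 × (2.926 / 0.50)² = 68.51.
Rounding up, n = 69 per group.

n = 69 per group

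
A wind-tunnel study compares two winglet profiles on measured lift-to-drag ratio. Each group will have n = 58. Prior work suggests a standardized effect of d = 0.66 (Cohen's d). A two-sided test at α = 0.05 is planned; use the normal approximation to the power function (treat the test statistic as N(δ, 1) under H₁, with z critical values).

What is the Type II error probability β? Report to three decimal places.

Noncentrality parameter: δ = d·√(n/2) = 0.66 × √(58/2) = 3.5542
Two-sided α = 0.05 → critical value z_{0.025} = 1.960.
Power = Φ(δ − 1.960) + Φ(−δ − 1.960) = Φ(1.594) + Φ(-5.514) = 0.9446 + 0.0000 = 0.9446.
Type II error: β = 1 − power = 1 − 0.9446 = 0.0554.

β ≈ 0.055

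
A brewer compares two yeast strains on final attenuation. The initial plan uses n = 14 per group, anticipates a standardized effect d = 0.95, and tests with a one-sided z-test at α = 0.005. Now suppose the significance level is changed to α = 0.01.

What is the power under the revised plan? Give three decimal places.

Power ≈ 0.574

δ = d·√(n/2) = 0.95 × √(14/2) = 2.5135 (unchanged). New critical value: z_{0.01} = 2.326.
Revised power = Φ(δ − 2.326) = Φ(0.187) = 0.5742.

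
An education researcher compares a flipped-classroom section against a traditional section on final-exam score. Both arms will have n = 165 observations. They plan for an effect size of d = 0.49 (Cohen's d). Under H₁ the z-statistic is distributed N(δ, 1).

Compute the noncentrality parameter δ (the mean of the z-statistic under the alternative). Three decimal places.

The noncentrality parameter scales effect size by the design's sample-size factor: δ = d·√(n/2) = 0.49 × √(165/2) = 4.4506

δ ≈ 4.451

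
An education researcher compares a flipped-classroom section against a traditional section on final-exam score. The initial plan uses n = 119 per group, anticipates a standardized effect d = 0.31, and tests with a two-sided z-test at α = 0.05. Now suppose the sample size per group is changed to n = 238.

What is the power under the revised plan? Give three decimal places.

Power ≈ 0.922

With n = 238 per group: δ = d·√(n/2) = 0.31 × √(238/2) = 3.3817. Critical value z_{0.025} = 1.960.
Revised power = Φ(δ − 1.960) + Φ(−δ − 1.960) = Φ(1.422) + Φ(-5.342) = 0.9224 + 0.0000 = 0.9224.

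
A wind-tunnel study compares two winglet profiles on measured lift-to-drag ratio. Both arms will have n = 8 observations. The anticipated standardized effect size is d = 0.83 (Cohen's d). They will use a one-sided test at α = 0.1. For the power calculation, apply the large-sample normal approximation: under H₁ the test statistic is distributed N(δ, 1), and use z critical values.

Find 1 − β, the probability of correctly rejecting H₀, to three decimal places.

Power ≈ 0.647

Noncentrality parameter: δ = d·√(n/2) = 0.83 × √(8/2) = 1.6600
One-sided α = 0.1 → critical value z_{0.1} = 1.282.
Power = P(Z > 1.282 − δ) = Φ(0.378) = 0.6475.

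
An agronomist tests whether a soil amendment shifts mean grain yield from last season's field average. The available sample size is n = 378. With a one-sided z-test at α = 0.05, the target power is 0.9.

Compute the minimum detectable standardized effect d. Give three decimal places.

d ≈ 0.151

Required noncentrality: δ = z_{0.05} + z_{0.10} = 1.645 + 1.282 = 2.926.
δ = d·√n ⇒ d = δ/√n = 2.926/√378 = 0.1505.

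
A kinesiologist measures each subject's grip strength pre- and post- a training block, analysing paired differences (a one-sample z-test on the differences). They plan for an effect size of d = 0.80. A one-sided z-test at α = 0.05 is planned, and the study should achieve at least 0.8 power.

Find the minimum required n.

n = 10

For power 0.8 need Φ(δ − z_{0.05}) = 0.8, so δ = z_{0.05} + z_{0.20} = 1.645 + 0.842 = 2.486.
δ = d·√n ⇒ n = (δ/d)² = (2.486 / 0.80)² = 9.66.
Round up to the next whole unit.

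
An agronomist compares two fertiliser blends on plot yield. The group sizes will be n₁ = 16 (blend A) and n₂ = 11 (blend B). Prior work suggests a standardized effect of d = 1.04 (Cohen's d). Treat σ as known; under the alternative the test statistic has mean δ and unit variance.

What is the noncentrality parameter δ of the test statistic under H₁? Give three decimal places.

δ ≈ 2.655

δ = d / √(1/n₁ + 1/n₂) = 1.04 / √(1/16 + 1/11) = 2.6553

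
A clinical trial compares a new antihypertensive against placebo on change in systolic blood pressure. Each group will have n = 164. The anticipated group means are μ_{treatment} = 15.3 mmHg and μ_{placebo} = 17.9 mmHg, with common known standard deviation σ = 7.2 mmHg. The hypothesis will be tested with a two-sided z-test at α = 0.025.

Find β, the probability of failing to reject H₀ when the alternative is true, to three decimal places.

Standardized effect: d = |μ_{treatment} − μ_{placebo}| / σ = |15.3 − 17.9| / 7.2 = 0.3611
Noncentrality parameter: δ = d·√(n/2) = 0.3611 × √(164/2) = 3.2700
Critical value for a two-sided test at α = 0.025: z_{α/2} = 2.241.
Power = Φ(δ − 2.241) + Φ(−δ − 2.241) = Φ(1.029) + Φ(-5.511) = 0.8482 + 0.0000 = 0.8482.
Type II error: β = 1 − power = 1 − 0.8482 = 0.1518.

β ≈ 0.152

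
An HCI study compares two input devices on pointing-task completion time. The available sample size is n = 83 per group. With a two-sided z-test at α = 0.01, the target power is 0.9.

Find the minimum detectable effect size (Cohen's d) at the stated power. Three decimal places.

Need Φ(δ − 2.576) = 0.9, so δ = 2.576 + 1.282 = 3.857.
(Lower-tail contribution to power is negligible for δ > 0.)
δ = d·√(n/2) ⇒ d = δ/√(n/2) = 3.857/√(83/2) = 0.5988.

d ≈ 0.599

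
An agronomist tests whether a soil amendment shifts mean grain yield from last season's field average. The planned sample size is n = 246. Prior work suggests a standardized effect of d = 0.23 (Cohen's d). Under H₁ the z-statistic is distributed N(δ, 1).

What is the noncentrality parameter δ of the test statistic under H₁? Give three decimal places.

δ = d·√n = 0.23 × √246 = 3.6074

δ ≈ 3.607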